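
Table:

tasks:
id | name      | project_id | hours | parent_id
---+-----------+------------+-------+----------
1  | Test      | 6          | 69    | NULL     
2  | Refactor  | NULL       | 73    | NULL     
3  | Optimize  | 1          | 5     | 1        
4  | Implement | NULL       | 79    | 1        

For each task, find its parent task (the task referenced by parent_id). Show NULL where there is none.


This is a self-join: tasks is joined to a second copy of itself, matching each row's parent_id to another row's id. Use LEFT JOIN so rows with parent_id=NULL are kept.
  - task 1 (Test): parent_id=NULL -> NULL
  - task 2 (Refactor): parent_id=NULL -> NULL
  - task 3 (Optimize): parent_id=1 -> Test
  - task 4 (Implement): parent_id=1 -> Test

SQL:
SELECT a.name AS item, b.name AS parent
FROM tasks a
LEFT JOIN tasks b ON a.parent_id = b.id

Result:
item      | parent
----------+-------
Test      | NULL  
Refactor  | NULL  
Optimize  | Test  
Implement | Test  


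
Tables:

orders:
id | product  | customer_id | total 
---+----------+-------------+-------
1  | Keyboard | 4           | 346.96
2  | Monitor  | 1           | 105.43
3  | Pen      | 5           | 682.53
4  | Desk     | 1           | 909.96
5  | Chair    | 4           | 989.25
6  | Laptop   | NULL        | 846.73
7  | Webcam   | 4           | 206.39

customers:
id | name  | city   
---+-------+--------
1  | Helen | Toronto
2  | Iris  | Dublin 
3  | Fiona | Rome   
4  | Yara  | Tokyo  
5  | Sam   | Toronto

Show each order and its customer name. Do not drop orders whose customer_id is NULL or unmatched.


LEFT JOIN keeps every row from orders (the left table); where customer_id has no match in customers, the customer columns become NULL. Walk through each order:
  - order 1 (Keyboard): customer_id=4 -> matches Yara
  - order 2 (Monitor): customer_id=1 -> matches Helen
  - order 3 (Pen): customer_id=5 -> matches Sam
  - order 4 (Desk): customer_id=1 -> matches Helen
  - order 5 (Chair): customer_id=4 -> matches Yara
  - order 6 (Laptop): customer_id=NULL, no match -> kept with NULL
  - order 7 (Webcam): customer_id=4 -> matches Yara
All 7 rows appear; 1 has NULL customer.

SQL:
SELECT a.product, b.name AS customer
FROM orders a
LEFT JOIN customers b ON a.customer_id = b.id

Result:
product  | customer
---------+---------
Keyboard | Yara    
Monitor  | Helen   
Pen      | Sam     
Desk     | Helen   
Chair    | Yara    
Laptop   | NULL    
Webcam   | Yara    


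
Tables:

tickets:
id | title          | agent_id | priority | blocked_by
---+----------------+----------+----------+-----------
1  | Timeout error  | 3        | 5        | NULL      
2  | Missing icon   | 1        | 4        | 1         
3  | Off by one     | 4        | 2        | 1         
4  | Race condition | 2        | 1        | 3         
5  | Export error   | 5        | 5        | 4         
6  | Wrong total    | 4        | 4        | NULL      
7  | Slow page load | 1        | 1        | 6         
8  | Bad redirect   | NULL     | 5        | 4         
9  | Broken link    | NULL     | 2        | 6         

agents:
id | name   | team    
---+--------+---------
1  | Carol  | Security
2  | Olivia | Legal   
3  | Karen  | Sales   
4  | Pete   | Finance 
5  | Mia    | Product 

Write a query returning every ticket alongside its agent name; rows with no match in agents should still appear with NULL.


LEFT JOIN keeps every row from tickets (the left table); where agent_id has no match in agents, the agent columns become NULL. Walk through each ticket:
  - ticket 1 (Timeout error): agent_id=3 -> matches Karen
  - ticket 2 (Missing icon): agent_id=1 -> matches Carol
  - ticket 3 (Off by one): agent_id=4 -> matches Pete
  - ticket 4 (Race condition): agent_id=2 -> matches Olivia
  - ticket 5 (Export error): agent_id=5 -> matches Mia
  - ticket 6 (Wrong total): agent_id=4 -> matches Pete
  - ticket 7 (Slow page load): agent_id=1 -> matches Carol
  - ticket 8 (Bad redirect): agent_id=NULL, no match -> kept with NULL
  - ticket 9 (Broken link): agent_id=NULL, no match -> kept with NULL
All 9 rows appear; 2 have NULL agent.

SQL:
SELECT a.title, b.name AS agent
FROM tickets a
LEFT JOIN agents b ON a.agent_id = b.id

Result:
title          | agent 
---------------+-------
Timeout error  | Karen 
Missing icon   | Carol 
Off by one     | Pete  
Race condition | Olivia
Export error   | Mia   
Wrong total    | Pete  
Slow page load | Carol 
Bad redirect   | NULL  
Broken link    | NULL  


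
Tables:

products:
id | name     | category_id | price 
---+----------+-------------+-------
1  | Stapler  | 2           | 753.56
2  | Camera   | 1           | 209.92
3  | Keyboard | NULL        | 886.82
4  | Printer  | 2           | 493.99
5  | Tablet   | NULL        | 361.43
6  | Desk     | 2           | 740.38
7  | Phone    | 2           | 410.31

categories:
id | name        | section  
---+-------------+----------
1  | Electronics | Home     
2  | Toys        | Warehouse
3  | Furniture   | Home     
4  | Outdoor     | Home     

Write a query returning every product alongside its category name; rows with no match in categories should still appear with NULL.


LEFT JOIN keeps every row from products (the left table); where category_id has no match in categories, the category columns become NULL. Walk through each product:
  - product 1 (Stapler): category_id=2 -> matches Toys
  - product 2 (Camera): category_id=1 -> matches Electronics
  - product 3 (Keyboard): category_id=NULL, no match -> kept with NULL
  - product 4 (Printer): category_id=2 -> matches Toys
  - product 5 (Tablet): category_id=NULL, no match -> kept with NULL
  - product 6 (Desk): category_id=2 -> matches Toys
  - product 7 (Phone): category_id=2 -> matches Toys
All 7 rows appear; 2 have NULL category.

SQL:
SELECT a.name, b.name AS category
FROM products a
LEFT JOIN categories b ON a.category_id = b.id

Result:
name     | category   
---------+------------
Stapler  | Toys       
Camera   | Electronics
Keyboard | NULL       
Printer  | Toys       
Tablet   | NULL       
Desk     | Toys       
Phone    | Toys       


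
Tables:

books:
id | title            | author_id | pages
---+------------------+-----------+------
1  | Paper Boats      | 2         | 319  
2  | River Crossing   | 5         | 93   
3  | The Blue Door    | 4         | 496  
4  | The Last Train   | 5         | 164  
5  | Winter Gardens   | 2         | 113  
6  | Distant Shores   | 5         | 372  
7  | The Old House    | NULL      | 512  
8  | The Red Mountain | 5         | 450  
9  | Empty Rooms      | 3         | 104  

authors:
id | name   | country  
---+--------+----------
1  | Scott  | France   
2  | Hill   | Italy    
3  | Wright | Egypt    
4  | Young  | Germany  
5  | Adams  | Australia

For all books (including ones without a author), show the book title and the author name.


LEFT JOIN keeps every row from books (the left table); where author_id has no match in authors, the author columns become NULL. Walk through each book:
  - book 1 (Paper Boats): author_id=2 -> matches Hill
  - book 2 (River Crossing): author_id=5 -> matches Adams
  - book 3 (The Blue Door): author_id=4 -> matches Young
  - book 4 (The Last Train): author_id=5 -> matches Adams
  - book 5 (Winter Gardens): author_id=2 -> matches Hill
  - book 6 (Distant Shores): author_id=5 -> matches Adams
  - book 7 (The Old House): author_id=NULL, no match -> kept with NULL
  - book 8 (The Red Mountain): author_id=5 -> matches Adams
  - book 9 (Empty Rooms): author_id=3 -> matches Wright
All 9 rows appear; 1 has NULL author.

SQL:
SELECT a.title, b.name AS author
FROM books a
LEFT JOIN authors b ON a.author_id = b.id

Result:
title            | author
-----------------+-------
Paper Boats      | Hill  
River Crossing   | Adams 
The Blue Door    | Young 
The Last Train   | Adams 
Winter Gardens   | Hill  
Distant Shores   | Adams 
The Old House    | NULL  
The Red Mountain | Adams 
Empty Rooms      | Wright


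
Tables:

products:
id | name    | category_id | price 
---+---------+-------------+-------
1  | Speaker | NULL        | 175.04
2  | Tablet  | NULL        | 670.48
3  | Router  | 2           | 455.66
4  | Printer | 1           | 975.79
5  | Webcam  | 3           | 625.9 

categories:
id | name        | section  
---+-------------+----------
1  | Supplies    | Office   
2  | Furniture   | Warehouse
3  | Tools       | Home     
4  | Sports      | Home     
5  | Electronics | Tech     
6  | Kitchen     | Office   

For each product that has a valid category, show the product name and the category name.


INNER JOIN keeps only products rows whose category_id matches an id in categories. Walk through each product:
  - product 1 (Speaker): category_id=NULL, no match -> dropped
  - product 2 (Tablet): category_id=NULL, no match -> dropped
  - product 3 (Router): category_id=2 -> matches Furniture
  - product 4 (Printer): category_id=1 -> matches Supplies
  - product 5 (Webcam): category_id=3 -> matches Tools
So 2 of 5 rows are dropped.

SQL:
SELECT a.name, b.name AS category
FROM products a
INNER JOIN categories b ON a.category_id = b.id

Result:
name    | category 
--------+----------
Router  | Furniture
Printer | Supplies 
Webcam  | Tools    


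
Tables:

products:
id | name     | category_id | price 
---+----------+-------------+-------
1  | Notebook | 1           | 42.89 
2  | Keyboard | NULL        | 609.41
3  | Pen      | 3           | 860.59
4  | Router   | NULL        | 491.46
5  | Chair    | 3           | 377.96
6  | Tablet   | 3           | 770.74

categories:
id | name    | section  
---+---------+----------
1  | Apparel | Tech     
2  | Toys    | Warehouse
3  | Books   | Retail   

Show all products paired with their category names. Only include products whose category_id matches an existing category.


INNER JOIN keeps only products rows whose category_id matches an id in categories. Walk through each product:
  - product 1 (Notebook): category_id=1 -> matches Apparel
  - product 2 (Keyboard): category_id=NULL, no match -> dropped
  - product 3 (Pen): category_id=3 -> matches Books
  - product 4 (Router): category_id=NULL, no match -> dropped
  - product 5 (Chair): category_id=3 -> matches Books
  - product 6 (Tablet): category_id=3 -> matches Books
So 2 of 6 rows are dropped.

SQL:
SELECT a.name, b.name AS category
FROM products a
INNER JOIN categories b ON a.category_id = b.id

Result:
name     | category
---------+---------
Notebook | Apparel 
Pen      | Books   
Chair    | Books   
Tablet   | Books   


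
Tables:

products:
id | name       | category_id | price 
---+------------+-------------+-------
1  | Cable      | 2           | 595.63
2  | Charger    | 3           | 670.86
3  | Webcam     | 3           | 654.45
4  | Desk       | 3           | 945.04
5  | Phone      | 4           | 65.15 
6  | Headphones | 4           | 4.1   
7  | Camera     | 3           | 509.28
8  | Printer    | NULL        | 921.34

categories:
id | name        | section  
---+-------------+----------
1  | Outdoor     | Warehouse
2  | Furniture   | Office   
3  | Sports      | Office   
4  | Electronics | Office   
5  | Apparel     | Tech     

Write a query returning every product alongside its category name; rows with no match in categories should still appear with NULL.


LEFT JOIN keeps every row from products (the left table); where category_id has no match in categories, the category columns become NULL. Walk through each product:
  - product 1 (Cable): category_id=2 -> matches Furniture
  - product 2 (Charger): category_id=3 -> matches Sports
  - product 3 (Webcam): category_id=3 -> matches Sports
  - product 4 (Desk): category_id=3 -> matches Sports
  - product 5 (Phone): category_id=4 -> matches Electronics
  - product 6 (Headphones): category_id=4 -> matches Electronics
  - product 7 (Camera): category_id=3 -> matches Sports
  - product 8 (Printer): category_id=NULL, no match -> kept with NULL
All 8 rows appear; 1 has NULL category.

SQL:
SELECT a.name, b.name AS category
FROM products a
LEFT JOIN categories b ON a.category_id = b.id

Result:
name       | category   
-----------+------------
Cable      | Furniture  
Charger    | Sports     
Webcam     | Sports     
Desk       | Sports     
Phone      | Electronics
Headphones | Electronics
Camera     | Sports     
Printer    | NULL       


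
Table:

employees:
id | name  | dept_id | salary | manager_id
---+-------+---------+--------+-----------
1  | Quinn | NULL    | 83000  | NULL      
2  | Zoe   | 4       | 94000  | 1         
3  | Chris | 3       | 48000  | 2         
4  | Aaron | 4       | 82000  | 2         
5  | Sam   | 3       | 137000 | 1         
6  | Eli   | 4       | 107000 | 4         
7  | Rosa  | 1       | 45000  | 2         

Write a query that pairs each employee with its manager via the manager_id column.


This is a self-join: employees is joined to a second copy of itself, matching each row's manager_id to another row's id. Use LEFT JOIN so rows with manager_id=NULL are kept.
  - employee 1 (Quinn): manager_id=NULL -> NULL
  - employee 2 (Zoe): manager_id=1 -> Quinn
  - employee 3 (Chris): manager_id=2 -> Zoe
  - employee 4 (Aaron): manager_id=2 -> Zoe
  - employee 5 (Sam): manager_id=1 -> Quinn
  - employee 6 (Eli): manager_id=4 -> Aaron
  - employee 7 (Rosa): manager_id=2 -> Zoe

SQL:
SELECT a.name AS item, b.name AS manager
FROM employees a
LEFT JOIN employees b ON a.manager_id = b.id

Result:
item  | manager
------+--------
Quinn | NULL   
Zoe   | Quinn  
Chris | Zoe    
Aaron | Zoe    
Sam   | Quinn  
Eli   | Aaron  
Rosa  | Zoe    


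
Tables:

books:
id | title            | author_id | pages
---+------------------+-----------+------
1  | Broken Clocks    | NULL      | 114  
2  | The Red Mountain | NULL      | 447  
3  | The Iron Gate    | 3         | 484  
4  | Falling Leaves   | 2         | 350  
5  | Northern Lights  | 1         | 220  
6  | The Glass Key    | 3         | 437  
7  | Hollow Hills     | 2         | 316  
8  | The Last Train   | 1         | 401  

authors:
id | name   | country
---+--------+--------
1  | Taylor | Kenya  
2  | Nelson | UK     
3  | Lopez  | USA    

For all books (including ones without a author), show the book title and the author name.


LEFT JOIN keeps every row from books (the left table); where author_id has no match in authors, the author columns become NULL. Walk through each book:
  - book 1 (Broken Clocks): author_id=NULL, no match -> kept with NULL
  - book 2 (The Red Mountain): author_id=NULL, no match -> kept with NULL
  - book 3 (The Iron Gate): author_id=3 -> matches Lopez
  - book 4 (Falling Leaves): author_id=2 -> matches Nelson
  - book 5 (Northern Lights): author_id=1 -> matches Taylor
  - book 6 (The Glass Key): author_id=3 -> matches Lopez
  - book 7 (Hollow Hills): author_id=2 -> matches Nelson
  - book 8 (The Last Train): author_id=1 -> matches Taylor
All 8 rows appear; 2 have NULL author.

SQL:
SELECT a.title, b.name AS author
FROM books a
LEFT JOIN authors b ON a.author_id = b.id

Result:
title            | author
-----------------+-------
Broken Clocks    | NULL  
The Red Mountain | NULL  
The Iron Gate    | Lopez 
Falling Leaves   | Nelson
Northern Lights  | Taylor
The Glass Key    | Lopez 
Hollow Hills     | Nelson
The Last Train   | Taylor


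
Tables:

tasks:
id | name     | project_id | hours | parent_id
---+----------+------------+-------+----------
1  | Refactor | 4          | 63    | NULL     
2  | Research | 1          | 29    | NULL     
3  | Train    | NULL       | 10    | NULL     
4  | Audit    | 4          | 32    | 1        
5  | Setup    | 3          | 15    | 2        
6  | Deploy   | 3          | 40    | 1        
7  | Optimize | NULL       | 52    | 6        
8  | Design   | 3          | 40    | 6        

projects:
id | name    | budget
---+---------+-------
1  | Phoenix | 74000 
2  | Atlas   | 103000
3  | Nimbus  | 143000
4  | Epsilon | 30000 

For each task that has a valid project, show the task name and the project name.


INNER JOIN keeps only tasks rows whose project_id matches an id in projects. Walk through each task:
  - task 1 (Refactor): project_id=4 -> matches Epsilon
  - task 2 (Research): project_id=1 -> matches Phoenix
  - task 3 (Train): project_id=NULL, no match -> dropped
  - task 4 (Audit): project_id=4 -> matches Epsilon
  - task 5 (Setup): project_id=3 -> matches Nimbus
  - task 6 (Deploy): project_id=3 -> matches Nimbus
  - task 7 (Optimize): project_id=NULL, no match -> dropped
  - task 8 (Design): project_id=3 -> matches Nimbus
So 2 of 8 rows are dropped.

SQL:
SELECT a.name, b.name AS project
FROM tasks a
INNER JOIN projects b ON a.project_id = b.id

Result:
name     | project
---------+--------
Refactor | Epsilon
Research | Phoenix
Audit    | Epsilon
Setup    | Nimbus 
Deploy   | Nimbus 
Design   | Nimbus 


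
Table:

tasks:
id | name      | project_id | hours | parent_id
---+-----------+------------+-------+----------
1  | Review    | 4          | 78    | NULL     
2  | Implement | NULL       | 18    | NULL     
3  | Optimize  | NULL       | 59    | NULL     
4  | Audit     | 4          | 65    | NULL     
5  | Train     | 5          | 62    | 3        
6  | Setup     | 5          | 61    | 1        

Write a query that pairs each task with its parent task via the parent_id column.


This is a self-join: tasks is joined to a second copy of itself, matching each row's parent_id to another row's id. Use LEFT JOIN so rows with parent_id=NULL are kept.
  - task 1 (Review): parent_id=NULL -> NULL
  - task 2 (Implement): parent_id=NULL -> NULL
  - task 3 (Optimize): parent_id=NULL -> NULL
  - task 4 (Audit): parent_id=NULL -> NULL
  - task 5 (Train): parent_id=3 -> Optimize
  - task 6 (Setup): parent_id=1 -> Review

SQL:
SELECT a.name AS item, b.name AS parent
FROM tasks a
LEFT JOIN tasks b ON a.parent_id = b.id

Result:
item      | parent  
----------+---------
Review    | NULL    
Implement | NULL    
Optimize  | NULL    
Audit     | NULL    
Train     | Optimize
Setup     | Review  


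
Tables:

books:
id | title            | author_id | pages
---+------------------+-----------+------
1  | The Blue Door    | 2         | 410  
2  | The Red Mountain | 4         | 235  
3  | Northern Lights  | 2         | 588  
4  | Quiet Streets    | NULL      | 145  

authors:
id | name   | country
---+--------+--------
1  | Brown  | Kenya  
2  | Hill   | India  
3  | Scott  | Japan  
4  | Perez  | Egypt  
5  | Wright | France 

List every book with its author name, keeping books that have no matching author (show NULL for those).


LEFT JOIN keeps every row from books (the left table); where author_id has no match in authors, the author columns become NULL. Walk through each book:
  - book 1 (The Blue Door): author_id=2 -> matches Hill
  - book 2 (The Red Mountain): author_id=4 -> matches Perez
  - book 3 (Northern Lights): author_id=2 -> matches Hill
  - book 4 (Quiet Streets): author_id=NULL, no match -> kept with NULL
All 4 rows appear; 1 has NULL author.

SQL:
SELECT a.title, b.name AS author
FROM books a
LEFT JOIN authors b ON a.author_id = b.id

Result:
title            | author
-----------------+-------
The Blue Door    | Hill  
The Red Mountain | Perez 
Northern Lights  | Hill  
Quiet Streets    | NULL  


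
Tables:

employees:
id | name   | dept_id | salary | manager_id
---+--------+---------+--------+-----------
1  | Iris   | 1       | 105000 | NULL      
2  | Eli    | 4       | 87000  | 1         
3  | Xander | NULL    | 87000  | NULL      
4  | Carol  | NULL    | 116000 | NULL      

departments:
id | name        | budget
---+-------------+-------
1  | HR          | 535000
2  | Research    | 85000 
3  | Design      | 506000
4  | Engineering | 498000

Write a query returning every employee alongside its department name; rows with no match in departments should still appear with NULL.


LEFT JOIN keeps every row from employees (the left table); where dept_id has no match in departments, the department columns become NULL. Walk through each employee:
  - employee 1 (Iris): dept_id=1 -> matches HR
  - employee 2 (Eli): dept_id=4 -> matches Engineering
  - employee 3 (Xander): dept_id=NULL, no match -> kept with NULL
  - employee 4 (Carol): dept_id=NULL, no match -> kept with NULL
All 4 rows appear; 2 have NULL department.

SQL:
SELECT a.name, b.name AS department
FROM employees a
LEFT JOIN departments b ON a.dept_id = b.id

Result:
name   | department 
-------+------------
Iris   | HR         
Eli    | Engineering
Xander | NULL       
Carol  | NULL       


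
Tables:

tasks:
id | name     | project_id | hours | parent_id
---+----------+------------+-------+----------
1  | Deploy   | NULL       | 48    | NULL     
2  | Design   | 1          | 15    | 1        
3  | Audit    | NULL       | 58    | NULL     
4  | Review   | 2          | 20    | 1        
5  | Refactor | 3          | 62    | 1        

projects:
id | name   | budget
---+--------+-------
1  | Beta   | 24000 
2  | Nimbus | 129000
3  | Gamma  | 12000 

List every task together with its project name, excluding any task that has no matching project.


INNER JOIN keeps only tasks rows whose project_id matches an id in projects. Walk through each task:
  - task 1 (Deploy): project_id=NULL, no match -> dropped
  - task 2 (Design): project_id=1 -> matches Beta
  - task 3 (Audit): project_id=NULL, no match -> dropped
  - task 4 (Review): project_id=2 -> matches Nimbus
  - task 5 (Refactor): project_id=3 -> matches Gamma
So 2 of 5 rows are dropped.

SQL:
SELECT a.name, b.name AS project
FROM tasks a
INNER JOIN projects b ON a.project_id = b.id

Result:
name     | project
---------+--------
Design   | Beta   
Review   | Nimbus 
Refactor | Gamma  


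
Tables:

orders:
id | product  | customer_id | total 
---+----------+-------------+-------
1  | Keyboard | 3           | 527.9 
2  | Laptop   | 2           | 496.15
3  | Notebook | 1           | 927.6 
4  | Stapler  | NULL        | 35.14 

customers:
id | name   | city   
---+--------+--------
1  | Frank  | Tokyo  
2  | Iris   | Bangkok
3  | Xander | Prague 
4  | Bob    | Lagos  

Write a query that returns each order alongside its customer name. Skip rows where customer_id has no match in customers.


INNER JOIN keeps only orders rows whose customer_id matches an id in customers. Walk through each order:
  - order 1 (Keyboard): customer_id=3 -> matches Xander
  - order 2 (Laptop): customer_id=2 -> matches Iris
  - order 3 (Notebook): customer_id=1 -> matches Frank
  - order 4 (Stapler): customer_id=NULL, no match -> dropped
So 1 of 4 rows is dropped.

SQL:
SELECT a.product, b.name AS customer
FROM orders a
INNER JOIN customers b ON a.customer_id = b.id

Result:
product  | customer
---------+---------
Keyboard | Xander  
Laptop   | Iris    
Notebook | Frank   


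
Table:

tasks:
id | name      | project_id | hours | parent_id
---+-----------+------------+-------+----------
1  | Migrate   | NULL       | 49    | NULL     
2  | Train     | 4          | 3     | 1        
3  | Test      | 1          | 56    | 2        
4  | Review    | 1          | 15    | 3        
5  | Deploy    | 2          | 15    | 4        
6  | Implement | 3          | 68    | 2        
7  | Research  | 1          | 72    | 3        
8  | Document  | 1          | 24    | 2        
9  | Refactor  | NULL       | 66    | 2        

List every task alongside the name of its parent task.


This is a self-join: tasks is joined to a second copy of itself, matching each row's parent_id to another row's id. Use LEFT JOIN so rows with parent_id=NULL are kept.
  - task 1 (Migrate): parent_id=NULL -> NULL
  - task 2 (Train): parent_id=1 -> Migrate
  - task 3 (Test): parent_id=2 -> Train
  - task 4 (Review): parent_id=3 -> Test
  - task 5 (Deploy): parent_id=4 -> Review
  - task 6 (Implement): parent_id=2 -> Train
  - task 7 (Research): parent_id=3 -> Test
  - task 8 (Document): parent_id=2 -> Train
  - task 9 (Refactor): parent_id=2 -> Train

SQL:
SELECT a.name AS item, b.name AS parent
FROM tasks a
LEFT JOIN tasks b ON a.parent_id = b.id

Result:
item      | parent 
----------+--------
Migrate   | NULL   
Train     | Migrate
Test      | Train  
Review    | Test   
Deploy    | Review 
Implement | Train  
Research  | Test   
Document  | Train  
Refactor  | Train  


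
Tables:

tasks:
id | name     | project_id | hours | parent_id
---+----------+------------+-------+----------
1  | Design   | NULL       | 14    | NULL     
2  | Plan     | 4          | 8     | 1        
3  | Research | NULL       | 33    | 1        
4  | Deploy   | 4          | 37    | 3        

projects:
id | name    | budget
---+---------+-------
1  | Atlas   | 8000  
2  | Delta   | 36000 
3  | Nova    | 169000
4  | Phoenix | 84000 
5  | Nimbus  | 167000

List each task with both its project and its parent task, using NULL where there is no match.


Two LEFT JOINs from the same base table tasks: one to projects via project_id, one to tasks itself via parent_id. Both are LEFT so every task is preserved.
Match against projects:
  - task 1 (Design): project_id=NULL, no match -> kept with NULL
  - task 2 (Plan): project_id=4 -> matches Phoenix
  - task 3 (Research): project_id=NULL, no match -> kept with NULL
  - task 4 (Deploy): project_id=4 -> matches Phoenix
Match against tasks (self):
  - task 1 (Design): parent_id=NULL -> NULL
  - task 2 (Plan): parent_id=1 -> Design
  - task 3 (Research): parent_id=1 -> Design
  - task 4 (Deploy): parent_id=3 -> Research

SQL:
SELECT a.name, b.name AS project, c.name AS parent
FROM tasks a
LEFT JOIN projects b ON a.project_id = b.id
LEFT JOIN tasks c ON a.parent_id = c.id

Result:
name     | project | parent  
---------+---------+---------
Design   | NULL    | NULL    
Plan     | Phoenix | Design  
Research | NULL    | Design  
Deploy   | Phoenix | Research


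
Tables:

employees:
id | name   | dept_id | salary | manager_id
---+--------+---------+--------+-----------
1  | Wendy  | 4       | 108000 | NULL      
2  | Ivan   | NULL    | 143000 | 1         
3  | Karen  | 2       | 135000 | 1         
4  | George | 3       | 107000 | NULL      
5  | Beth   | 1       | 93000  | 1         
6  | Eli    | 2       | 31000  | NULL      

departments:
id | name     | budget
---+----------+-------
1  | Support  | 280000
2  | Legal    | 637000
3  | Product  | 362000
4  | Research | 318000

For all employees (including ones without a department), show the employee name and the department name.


LEFT JOIN keeps every row from employees (the left table); where dept_id has no match in departments, the department columns become NULL. Walk through each employee:
  - employee 1 (Wendy): dept_id=4 -> matches Research
  - employee 2 (Ivan): dept_id=NULL, no match -> kept with NULL
  - employee 3 (Karen): dept_id=2 -> matches Legal
  - employee 4 (George): dept_id=3 -> matches Product
  - employee 5 (Beth): dept_id=1 -> matches Support
  - employee 6 (Eli): dept_id=2 -> matches Legal
All 6 rows appear; 1 has NULL department.

SQL:
SELECT a.name, b.name AS department
FROM employees a
LEFT JOIN departments b ON a.dept_id = b.id

Result:
name   | department
-------+-----------
Wendy  | Research  
Ivan   | NULL      
Karen  | Legal     
George | Product   
Beth   | Support   
Eli    | Legal     


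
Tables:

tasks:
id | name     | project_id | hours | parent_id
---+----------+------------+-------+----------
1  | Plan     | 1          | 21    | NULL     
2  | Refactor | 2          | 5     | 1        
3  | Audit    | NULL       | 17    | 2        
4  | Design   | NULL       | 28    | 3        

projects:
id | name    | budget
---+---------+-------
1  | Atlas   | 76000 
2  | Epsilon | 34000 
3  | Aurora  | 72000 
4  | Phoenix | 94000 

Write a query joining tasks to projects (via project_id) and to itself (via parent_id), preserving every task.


Two LEFT JOINs from the same base table tasks: one to projects via project_id, one to tasks itself via parent_id. Both are LEFT so every task is preserved.
Match against projects:
  - task 1 (Plan): project_id=1 -> matches Atlas
  - task 2 (Refactor): project_id=2 -> matches Epsilon
  - task 3 (Audit): project_id=NULL, no match -> kept with NULL
  - task 4 (Design): project_id=NULL, no match -> kept with NULL
Match against tasks (self):
  - task 1 (Plan): parent_id=NULL -> NULL
  - task 2 (Refactor): parent_id=1 -> Plan
  - task 3 (Audit): parent_id=2 -> Refactor
  - task 4 (Design): parent_id=3 -> Audit

SQL:
SELECT a.name, b.name AS project, c.name AS parent
FROM tasks a
LEFT JOIN projects b ON a.project_id = b.id
LEFT JOIN tasks c ON a.parent_id = c.id

Result:
name     | project | parent  
---------+---------+---------
Plan     | Atlas   | NULL    
Refactor | Epsilon | Plan    
Audit    | NULL    | Refactor
Design   | NULL    | Audit   


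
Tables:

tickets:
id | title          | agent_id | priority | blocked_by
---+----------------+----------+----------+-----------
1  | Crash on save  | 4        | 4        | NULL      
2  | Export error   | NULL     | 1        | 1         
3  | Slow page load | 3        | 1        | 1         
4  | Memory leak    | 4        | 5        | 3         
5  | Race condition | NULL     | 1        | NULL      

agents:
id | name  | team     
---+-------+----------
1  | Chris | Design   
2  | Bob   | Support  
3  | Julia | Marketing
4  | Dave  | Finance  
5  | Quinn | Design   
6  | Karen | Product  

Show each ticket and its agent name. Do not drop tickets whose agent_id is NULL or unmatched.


LEFT JOIN keeps every row from tickets (the left table); where agent_id has no match in agents, the agent columns become NULL. Walk through each ticket:
  - ticket 1 (Crash on save): agent_id=4 -> matches Dave
  - ticket 2 (Export error): agent_id=NULL, no match -> kept with NULL
  - ticket 3 (Slow page load): agent_id=3 -> matches Julia
  - ticket 4 (Memory leak): agent_id=4 -> matches Dave
  - ticket 5 (Race condition): agent_id=NULL, no match -> kept with NULL
All 5 rows appear; 2 have NULL agent.

SQL:
SELECT a.title, b.name AS agent
FROM tickets a
LEFT JOIN agents b ON a.agent_id = b.id

Result:
title          | agent
---------------+------
Crash on save  | Dave 
Export error   | NULL 
Slow page load | Julia
Memory leak    | Dave 
Race condition | NULL 


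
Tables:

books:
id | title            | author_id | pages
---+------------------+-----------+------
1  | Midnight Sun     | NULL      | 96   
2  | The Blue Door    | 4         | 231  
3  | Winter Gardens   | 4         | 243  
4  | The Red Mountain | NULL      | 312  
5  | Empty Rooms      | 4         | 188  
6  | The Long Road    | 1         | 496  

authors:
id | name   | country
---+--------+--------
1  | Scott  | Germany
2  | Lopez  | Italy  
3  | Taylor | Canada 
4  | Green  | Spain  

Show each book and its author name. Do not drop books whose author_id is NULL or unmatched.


LEFT JOIN keeps every row from books (the left table); where author_id has no match in authors, the author columns become NULL. Walk through each book:
  - book 1 (Midnight Sun): author_id=NULL, no match -> kept with NULL
  - book 2 (The Blue Door): author_id=4 -> matches Green
  - book 3 (Winter Gardens): author_id=4 -> matches Green
  - book 4 (The Red Mountain): author_id=NULL, no match -> kept with NULL
  - book 5 (Empty Rooms): author_id=4 -> matches Green
  - book 6 (The Long Road): author_id=1 -> matches Scott
All 6 rows appear; 2 have NULL author.

SQL:
SELECT a.title, b.name AS author
FROM books a
LEFT JOIN authors b ON a.author_id = b.id

Result:
title            | author
-----------------+-------
Midnight Sun     | NULL  
The Blue Door    | Green 
Winter Gardens   | Green 
The Red Mountain | NULL  
Empty Rooms      | Green 
The Long Road    | Scott 


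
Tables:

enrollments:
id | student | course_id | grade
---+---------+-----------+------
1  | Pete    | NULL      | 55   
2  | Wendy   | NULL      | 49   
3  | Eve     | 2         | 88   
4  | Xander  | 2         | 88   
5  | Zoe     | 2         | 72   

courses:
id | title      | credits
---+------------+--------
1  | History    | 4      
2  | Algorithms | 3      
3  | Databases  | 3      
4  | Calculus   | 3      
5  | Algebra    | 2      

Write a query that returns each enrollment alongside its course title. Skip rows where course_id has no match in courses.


INNER JOIN keeps only enrollments rows whose course_id matches an id in courses. Walk through each enrollment:
  - enrollment 1 (Pete): course_id=NULL, no match -> dropped
  - enrollment 2 (Wendy): course_id=NULL, no match -> dropped
  - enrollment 3 (Eve): course_id=2 -> matches Algorithms
  - enrollment 4 (Xander): course_id=2 -> matches Algorithms
  - enrollment 5 (Zoe): course_id=2 -> matches Algorithms
So 2 of 5 rows are dropped.

SQL:
SELECT a.student, b.title AS course
FROM enrollments a
INNER JOIN courses b ON a.course_id = b.id

Result:
student | course    
--------+-----------
Eve     | Algorithms
Xander  | Algorithms
Zoe     | Algorithms


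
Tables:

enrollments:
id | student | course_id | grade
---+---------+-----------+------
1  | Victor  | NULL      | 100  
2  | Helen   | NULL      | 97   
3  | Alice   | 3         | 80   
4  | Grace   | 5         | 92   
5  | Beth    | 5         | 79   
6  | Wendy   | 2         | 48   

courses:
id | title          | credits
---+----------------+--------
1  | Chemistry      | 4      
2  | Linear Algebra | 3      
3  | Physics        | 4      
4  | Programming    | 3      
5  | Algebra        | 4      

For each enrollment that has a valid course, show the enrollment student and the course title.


INNER JOIN keeps only enrollments rows whose course_id matches an id in courses. Walk through each enrollment:
  - enrollment 1 (Victor): course_id=NULL, no match -> dropped
  - enrollment 2 (Helen): course_id=NULL, no match -> dropped
  - enrollment 3 (Alice): course_id=3 -> matches Physics
  - enrollment 4 (Grace): course_id=5 -> matches Algebra
  - enrollment 5 (Beth): course_id=5 -> matches Algebra
  - enrollment 6 (Wendy): course_id=2 -> matches Linear Algebra
So 2 of 6 rows are dropped.

SQL:
SELECT a.student, b.title AS course
FROM enrollments a
INNER JOIN courses b ON a.course_id = b.id

Result:
student | course        
--------+---------------
Alice   | Physics       
Grace   | Algebra       
Beth    | Algebra       
Wendy   | Linear Algebra


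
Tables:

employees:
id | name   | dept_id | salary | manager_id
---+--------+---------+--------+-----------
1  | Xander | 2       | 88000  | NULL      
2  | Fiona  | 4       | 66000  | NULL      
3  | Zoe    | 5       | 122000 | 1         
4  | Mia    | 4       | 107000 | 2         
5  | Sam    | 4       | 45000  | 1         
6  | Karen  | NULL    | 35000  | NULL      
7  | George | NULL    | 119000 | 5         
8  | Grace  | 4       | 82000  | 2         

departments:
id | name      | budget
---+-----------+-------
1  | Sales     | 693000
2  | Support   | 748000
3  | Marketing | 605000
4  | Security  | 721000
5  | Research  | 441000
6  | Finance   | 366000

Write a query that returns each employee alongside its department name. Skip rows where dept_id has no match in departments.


INNER JOIN keeps only employees rows whose dept_id matches an id in departments. Walk through each employee:
  - employee 1 (Xander): dept_id=2 -> matches Support
  - employee 2 (Fiona): dept_id=4 -> matches Security
  - employee 3 (Zoe): dept_id=5 -> matches Research
  - employee 4 (Mia): dept_id=4 -> matches Security
  - employee 5 (Sam): dept_id=4 -> matches Security
  - employee 6 (Karen): dept_id=NULL, no match -> dropped
  - employee 7 (George): dept_id=NULL, no match -> dropped
  - employee 8 (Grace): dept_id=4 -> matches Security
So 2 of 8 rows are dropped.

SQL:
SELECT a.name, b.name AS department
FROM employees a
INNER JOIN departments b ON a.dept_id = b.id

Result:
name   | department
-------+-----------
Xander | Support   
Fiona  | Security  
Zoe    | Research  
Mia    | Security  
Sam    | Security  
Grace  | Security  


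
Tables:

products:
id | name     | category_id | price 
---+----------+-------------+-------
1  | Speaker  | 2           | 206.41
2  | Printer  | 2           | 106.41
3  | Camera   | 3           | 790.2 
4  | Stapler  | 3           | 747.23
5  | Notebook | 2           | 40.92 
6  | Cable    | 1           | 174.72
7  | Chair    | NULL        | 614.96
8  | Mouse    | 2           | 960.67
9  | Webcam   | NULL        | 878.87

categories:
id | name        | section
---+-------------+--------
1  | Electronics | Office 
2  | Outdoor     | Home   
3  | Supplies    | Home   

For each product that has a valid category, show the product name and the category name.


INNER JOIN keeps only products rows whose category_id matches an id in categories. Walk through each product:
  - product 1 (Speaker): category_id=2 -> matches Outdoor
  - product 2 (Printer): category_id=2 -> matches Outdoor
  - product 3 (Camera): category_id=3 -> matches Supplies
  - product 4 (Stapler): category_id=3 -> matches Supplies
  - product 5 (Notebook): category_id=2 -> matches Outdoor
  - product 6 (Cable): category_id=1 -> matches Electronics
  - product 7 (Chair): category_id=NULL, no match -> dropped
  - product 8 (Mouse): category_id=2 -> matches Outdoor
  - product 9 (Webcam): category_id=NULL, no match -> dropped
So 2 of 9 rows are dropped.

SQL:
SELECT a.name, b.name AS category
FROM products a
INNER JOIN categories b ON a.category_id = b.id

Result:
name     | category   
---------+------------
Speaker  | Outdoor    
Printer  | Outdoor    
Camera   | Supplies   
Stapler  | Supplies   
Notebook | Outdoor    
Cable    | Electronics
Mouse    | Outdoor    


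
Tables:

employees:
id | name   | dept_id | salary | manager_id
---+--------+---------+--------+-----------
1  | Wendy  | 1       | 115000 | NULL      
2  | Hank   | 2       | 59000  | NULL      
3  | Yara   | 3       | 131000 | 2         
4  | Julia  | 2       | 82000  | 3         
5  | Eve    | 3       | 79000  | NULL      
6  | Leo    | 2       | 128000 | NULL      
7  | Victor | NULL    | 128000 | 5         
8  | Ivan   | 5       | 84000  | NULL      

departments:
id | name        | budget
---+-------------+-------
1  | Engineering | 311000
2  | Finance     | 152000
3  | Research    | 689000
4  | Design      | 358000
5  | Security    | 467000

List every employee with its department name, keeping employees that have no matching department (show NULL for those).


LEFT JOIN keeps every row from employees (the left table); where dept_id has no match in departments, the department columns become NULL. Walk through each employee:
  - employee 1 (Wendy): dept_id=1 -> matches Engineering
  - employee 2 (Hank): dept_id=2 -> matches Finance
  - employee 3 (Yara): dept_id=3 -> matches Research
  - employee 4 (Julia): dept_id=2 -> matches Finance
  - employee 5 (Eve): dept_id=3 -> matches Research
  - employee 6 (Leo): dept_id=2 -> matches Finance
  - employee 7 (Victor): dept_id=NULL, no match -> kept with NULL
  - employee 8 (Ivan): dept_id=5 -> matches Security
All 8 rows appear; 1 has NULL department.

SQL:
SELECT a.name, b.name AS department
FROM employees a
LEFT JOIN departments b ON a.dept_id = b.id

Result:
name   | department 
-------+------------
Wendy  | Engineering
Hank   | Finance    
Yara   | Research   
Julia  | Finance    
Eve    | Research   
Leo    | Finance    
Victor | NULL       
Ivan   | Security   


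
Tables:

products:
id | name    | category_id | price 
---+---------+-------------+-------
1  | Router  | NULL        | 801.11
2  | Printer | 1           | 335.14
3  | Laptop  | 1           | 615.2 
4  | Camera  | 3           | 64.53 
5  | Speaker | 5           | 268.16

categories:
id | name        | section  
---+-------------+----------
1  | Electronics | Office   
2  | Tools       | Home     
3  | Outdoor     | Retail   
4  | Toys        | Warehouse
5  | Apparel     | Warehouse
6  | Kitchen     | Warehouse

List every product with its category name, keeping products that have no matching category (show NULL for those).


LEFT JOIN keeps every row from products (the left table); where category_id has no match in categories, the category columns become NULL. Walk through each product:
  - product 1 (Router): category_id=NULL, no match -> kept with NULL
  - product 2 (Printer): category_id=1 -> matches Electronics
  - product 3 (Laptop): category_id=1 -> matches Electronics
  - product 4 (Camera): category_id=3 -> matches Outdoor
  - product 5 (Speaker): category_id=5 -> matches Apparel
All 5 rows appear; 1 has NULL category.

SQL:
SELECT a.name, b.name AS category
FROM products a
LEFT JOIN categories b ON a.category_id = b.id

Result:
name    | category   
--------+------------
Router  | NULL       
Printer | Electronics
Laptop  | Electronics
Camera  | Outdoor    
Speaker | Apparel    
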